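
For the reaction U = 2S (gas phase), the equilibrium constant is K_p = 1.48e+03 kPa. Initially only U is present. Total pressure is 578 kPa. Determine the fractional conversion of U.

Basis: 1 mol U initially; let X = conversion of U. Extent ξ = X.
Mole table: n_U = 1 − X; n_S = 2X.
n_T = Σnᵢ = 1 + X.
y_i = n_i/n_T, p_i = y_i·P. K_p = p_S^2 / (p_U).
Setting this equal to 1.48e+03 kPa and taking the physical root (0 < X < 1) gives X = 0.625.

X = 0.625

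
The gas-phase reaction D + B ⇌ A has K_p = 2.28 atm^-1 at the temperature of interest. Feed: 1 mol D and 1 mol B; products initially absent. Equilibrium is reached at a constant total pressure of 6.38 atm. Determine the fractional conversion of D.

Take 1 mol D as basis and let X be its fractional conversion, so ξ = X.
Species balance: n_D = 1 − X; n_B = 1 − X; n_A = X.
n_T = Σnᵢ = 2 − X.
Mole fractions y_i = n_i/n_T; K_p = p_A / (p_D p_B) with p_i = y_i·P.
Equating to 2.28 atm^-1 and solving on 0 < X < 1: X = 0.746.

X = 0.746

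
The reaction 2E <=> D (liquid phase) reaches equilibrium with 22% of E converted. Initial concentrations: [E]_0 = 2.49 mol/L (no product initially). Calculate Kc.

Kc = 0.0726 L/mol

Let X = conversion of E.
Concentrations: [E] = 2.49 − 2.49X; [D] = 1.25X.
At X = 0.22: [E] = 1.94, [D] = 0.274.
Kc = [D] / ([E]^2) = 0.0726 L/mol.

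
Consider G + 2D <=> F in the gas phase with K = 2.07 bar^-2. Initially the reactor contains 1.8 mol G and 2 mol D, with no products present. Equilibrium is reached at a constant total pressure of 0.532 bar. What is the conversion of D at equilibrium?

Take 2 mol D as basis and let X be its fractional conversion, so ξ = X.
Mole table: n_G = 1.8 − X; n_D = 2 − 2X; n_F = X.
Total moles n_T = 3.8 − 2X.
Mole fractions y_i = n_i/n_T; K = p_F / (p_G p_D^2) with p_i = y_i·P.
Equating to 2.07 bar^-2 and solving on 0 < X < 1: X = 0.205.

X = 0.205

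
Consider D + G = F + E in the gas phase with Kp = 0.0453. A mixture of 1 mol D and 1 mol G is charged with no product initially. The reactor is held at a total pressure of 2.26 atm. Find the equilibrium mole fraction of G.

y_G = 0.412

Let X = conversion of D (basis 1 mol D); extent of reaction ξ = X.
At extent ξ: n_D = 1 − X; n_G = 1 − X; n_F = X; n_E = X.
Since Δν = 0, n_T = 2 throughout.
Mole fractions y_i = n_i/n_T; Kp = p_F p_E / (p_D p_G) with p_i = y_i·P.
Substituting and setting equal to 0.0453 gives a polynomial in X; the root in (0,1) is X = 0.175.
Then n_G = 0.825, n_T = 2, so y_G = 0.412.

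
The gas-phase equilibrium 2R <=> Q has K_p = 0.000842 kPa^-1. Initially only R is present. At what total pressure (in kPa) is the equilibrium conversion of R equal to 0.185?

Take 1 mol R as basis and let X be its fractional conversion, so ξ = 0.5X.
Moles: n_R = 1 − X; n_Q = 0.5X.
Summing: n_T = 1 − 0.5X.
K_p = p_Q / (p_R^2) with p_i = (n_i/n_T)·P.
At X = 0.185: the mole-fraction product g(X) = Π y_i^ν_i = 0.1264. Since K_p = g(X)·P^{-1}, P = (g/K_p)^(1/1) = (0.1264/0.000842)^(1/1) = 150 kPa.

P = 150 kPa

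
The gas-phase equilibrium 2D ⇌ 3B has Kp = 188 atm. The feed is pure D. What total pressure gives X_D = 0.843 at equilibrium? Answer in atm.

P = 3.26 atm

Basis: 1 mol D initially; let X = conversion of D. Extent ξ = 0.5X.
Species balance: n_D = 1 − X; n_B = 1.5X.
n_T = Σnᵢ = 1 + 0.5X.
Kp = p_B^3 / (p_D^2) with p_i = (n_i/n_T)·P.
At X = 0.843: the mole-fraction product g(X) = Π y_i^ν_i = 57.7. Since Kp = g(X)·P^{1}, P = (Kp/g)^(1/1) = (188/57.7)^(1/1) = 3.26 atm.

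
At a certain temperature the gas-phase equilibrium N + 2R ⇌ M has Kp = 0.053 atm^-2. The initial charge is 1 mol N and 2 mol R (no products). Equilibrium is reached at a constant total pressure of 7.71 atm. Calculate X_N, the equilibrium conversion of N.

X = 0.460

Basis: 1 mol N initially; let X = conversion of N. Extent ξ = X.
Moles: n_N = 1 − X; n_R = 2 − 2X; n_M = X.
Total moles n_T = 3 − 2X.
y_i = n_i/n_T, p_i = y_i·P. Kp = p_M / (p_N p_R^2).
Equating to 0.053 atm^-2 and solving on 0 < X < 1: X = 0.460.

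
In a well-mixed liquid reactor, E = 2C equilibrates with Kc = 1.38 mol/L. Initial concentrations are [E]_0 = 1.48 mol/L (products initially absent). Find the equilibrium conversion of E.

X = 0.380

Let X = conversion of E; extent ξ = 1.48·X mol/L.
Concentrations: [E] = 1.48 − 1.48X; [C] = 2.96X.
Kc = [C]^2 / ([E]).
Solving Kc = 1.38 for X ∈ (0,1): X = 0.380.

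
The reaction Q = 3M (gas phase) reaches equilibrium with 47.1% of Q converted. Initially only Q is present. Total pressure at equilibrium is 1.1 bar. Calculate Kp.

Kp = 1.71 bar^2

Let X = conversion of Q (basis 1 mol Q); extent of reaction ξ = X.
Moles: n_Q = 1 − X; n_M = 3X.
Total moles n_T = 1 + 2X.
At X = 0.471: n_Q = 0.529, n_M = 1.41, n_T = 1.94.
p_i = (n_i/n_T)·P. Kp = p_M^3 / (p_Q) = 1.71 bar^2.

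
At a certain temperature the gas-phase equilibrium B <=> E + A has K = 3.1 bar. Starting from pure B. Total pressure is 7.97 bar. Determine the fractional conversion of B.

X = 0.529

Basis: 1 mol B initially; let X = conversion of B. Extent ξ = X.
Mole table: n_B = 1 − X; n_E = X; n_A = X.
Summing: n_T = 1 + X.
y_i = n_i/n_T, p_i = y_i·P. K = p_E p_A / (p_B).
This yields a degree-2 equation in X; solving on (0,1), X = 0.529.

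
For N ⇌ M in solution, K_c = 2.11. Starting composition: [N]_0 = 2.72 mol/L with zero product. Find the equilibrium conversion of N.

Let X = conversion of N; extent ξ = 2.72·X mol/L.
Concentrations: [N] = 2.72 − 2.72X; [M] = 2.72X.
K_c = [M] / ([N]).
Setting equal to 2.11 and solving for X on (0,1) gives X = 0.678.

X = 0.678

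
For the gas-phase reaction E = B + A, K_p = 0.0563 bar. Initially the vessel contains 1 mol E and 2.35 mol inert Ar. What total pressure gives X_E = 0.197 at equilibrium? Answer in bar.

P = 4.13 bar

Basis: 1 mol E initially; let X = conversion of E. Extent ξ = X.
Species balance: n_E = 1 − X; n_B = X; n_A = X; n_I = 2.35 (inert).
Total moles n_T = 3.35 + X.
K_p = p_B p_A / (p_E) with p_i = (n_i/n_T)·P.
At X = 0.197: the mole-fraction product g(X) = Π y_i^ν_i = 0.01363. Since K_p = g(X)·P^{1}, P = (K_p/g)^(1/1) = (0.0563/0.01363)^(1/1) = 4.13 bar.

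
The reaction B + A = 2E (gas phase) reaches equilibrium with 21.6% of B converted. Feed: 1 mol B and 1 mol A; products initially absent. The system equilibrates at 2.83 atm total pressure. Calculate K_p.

K_p = 0.304

Let X = conversion of B (basis 1 mol B); extent of reaction ξ = X.
Mole table: n_B = 1 − X; n_A = 1 − X; n_E = 2X.
Since Δν = 0, n_T = 2 throughout.
At X = 0.216: n_B = 0.784, n_A = 0.784, n_E = 0.432, n_T = 2.
p_i = (n_i/n_T)·P. K_p = p_E^2 / (p_B p_A) = 0.304.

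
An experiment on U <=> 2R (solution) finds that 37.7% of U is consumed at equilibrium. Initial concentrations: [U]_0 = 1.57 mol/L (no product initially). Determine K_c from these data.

K_c = 1.43 mol/L

Let X = conversion of U.
Concentrations: [U] = 1.57 − 1.57X; [R] = 3.14X.
At X = 0.377: [U] = 0.978, [R] = 1.18.
K_c = [R]^2 / ([U]) = 1.43 mol/L.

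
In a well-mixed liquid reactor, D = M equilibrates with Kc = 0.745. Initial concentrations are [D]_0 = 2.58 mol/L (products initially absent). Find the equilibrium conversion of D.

X = 0.427

Let X = conversion of D; extent ξ = 2.58·X mol/L.
Concentrations: [D] = 2.58 − 2.58X; [M] = 2.58X.
Kc = [M] / ([D]).
Solving Kc = 0.745 for X ∈ (0,1): X = 0.427.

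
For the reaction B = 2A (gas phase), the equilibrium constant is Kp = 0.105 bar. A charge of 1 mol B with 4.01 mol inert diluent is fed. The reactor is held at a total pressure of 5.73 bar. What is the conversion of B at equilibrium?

X = 0.142

Take 1 mol B as basis and let X be its fractional conversion, so ξ = X.
Moles: n_B = 1 − X; n_A = 2X; n_I = 4.01 (inert).
Total moles n_T = 5.01 + X.
y_i = n_i/n_T, p_i = y_i·P. Kp = p_A^2 / (p_B).
Equating to 0.105 bar and solving on 0 < X < 1: X = 0.142.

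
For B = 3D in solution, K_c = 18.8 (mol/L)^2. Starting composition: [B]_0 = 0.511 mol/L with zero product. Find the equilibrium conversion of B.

Let X = conversion of B; extent ξ = 0.511·X mol/L.
Concentrations: [B] = 0.511 − 0.511X; [D] = 1.53X.
K_c = [D]^3 / ([B]).
Solving K_c = 18.8 for X ∈ (0,1): X = 0.805.

X = 0.805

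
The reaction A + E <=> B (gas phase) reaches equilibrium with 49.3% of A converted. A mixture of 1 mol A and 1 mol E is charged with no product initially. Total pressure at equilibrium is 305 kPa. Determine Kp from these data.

Kp = 0.00948 kPa^-1

Let X = conversion of A (basis 1 mol A); extent of reaction ξ = X.
Mole table: n_A = 1 − X; n_E = 1 − X; n_B = X.
Summing: n_T = 2 − X.
At X = 0.493: n_A = 0.507, n_E = 0.507, n_B = 0.493, n_T = 1.51.
p_i = (n_i/n_T)·P. Kp = p_B / (p_A p_E) = 0.00948 kPa^-1.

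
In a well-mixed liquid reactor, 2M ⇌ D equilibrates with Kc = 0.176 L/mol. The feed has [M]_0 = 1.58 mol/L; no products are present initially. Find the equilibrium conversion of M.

Let X = conversion of M; extent ξ = 1.58X/2 mol/L.
Concentrations: [M] = 1.58 − 1.58X; [D] = 0.79X.
Kc = [D] / ([M]^2).
Solving Kc = 0.176 for X ∈ (0,1): X = 0.285.

X = 0.285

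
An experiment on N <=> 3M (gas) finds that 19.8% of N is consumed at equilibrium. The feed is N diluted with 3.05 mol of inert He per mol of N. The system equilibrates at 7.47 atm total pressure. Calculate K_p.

Basis: 1 mol N initially; let X = conversion of N. Extent ξ = X.
At extent ξ: n_N = 1 − X; n_M = 3X; n_I = 3.05 (inert).
Summing: n_T = 4.05 + 2X.
At X = 0.198: n_N = 0.802, n_M = 0.594, n_T = 4.45.
p_i = (n_i/n_T)·P. K_p = p_M^3 / (p_N) = 0.738 atm^2.

K_p = 0.738 atm^2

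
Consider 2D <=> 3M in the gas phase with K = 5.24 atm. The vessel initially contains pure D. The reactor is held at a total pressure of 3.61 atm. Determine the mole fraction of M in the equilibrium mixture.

Basis: 1 mol D initially; let X = conversion of D. Extent ξ = 0.5X.
At extent ξ: n_D = 1 − X; n_M = 1.5X.
Summing: n_T = 1 + 0.5X.
y_i = n_i/n_T, p_i = y_i·P. K = p_M^3 / (p_D^2).
This yields a degree-3 equation in X; solving on (0,1), X = 0.508.
Then n_M = 0.761, n_T = 1.25, so y_M = 0.607.

y_M = 0.607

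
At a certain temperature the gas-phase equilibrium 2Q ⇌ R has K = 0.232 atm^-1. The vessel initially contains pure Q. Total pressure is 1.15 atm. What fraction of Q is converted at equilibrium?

X = 0.304

Take 1 mol Q as basis and let X be its fractional conversion, so ξ = 0.5X.
Moles: n_Q = 1 − X; n_R = 0.5X.
Summing: n_T = 1 − 0.5X.
y_i = n_i/n_T, p_i = y_i·P. K = p_R / (p_Q^2).
Substituting and setting equal to 0.232 atm^-1 gives a polynomial in X; the root in (0,1) is X = 0.304.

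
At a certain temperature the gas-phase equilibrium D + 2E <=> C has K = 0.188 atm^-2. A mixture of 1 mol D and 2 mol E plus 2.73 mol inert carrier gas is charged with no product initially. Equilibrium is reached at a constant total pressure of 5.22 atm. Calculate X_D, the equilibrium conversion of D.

X = 0.283

Take 1 mol D as basis and let X be its fractional conversion, so ξ = X.
Mole table: n_D = 1 − X; n_E = 2 − 2X; n_C = X; n_I = 2.73 (inert).
n_T = Σnᵢ = 5.73 − 2X.
Mole fractions y_i = n_i/n_T; K = p_C / (p_D p_E^2) with p_i = y_i·P.
Setting this equal to 0.188 atm^-2 and taking the physical root (0 < X < 1) gives X = 0.283.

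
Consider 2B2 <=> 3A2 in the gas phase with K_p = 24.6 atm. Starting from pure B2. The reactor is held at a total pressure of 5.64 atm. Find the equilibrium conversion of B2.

Basis: 1 mol B2 initially; let X = conversion of B2. Extent ξ = 0.5X.
Mole table: n_B2 = 1 − X; n_A2 = 1.5X.
n_T = Σnᵢ = 1 + 0.5X.
y_i = n_i/n_T, p_i = y_i·P. K_p = p_A2^3 / (p_B2^2).
This yields a degree-3 equation in X; solving on (0,1), X = 0.623.

X = 0.623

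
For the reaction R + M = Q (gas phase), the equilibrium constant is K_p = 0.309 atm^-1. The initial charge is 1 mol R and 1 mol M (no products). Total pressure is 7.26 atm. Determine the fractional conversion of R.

X = 0.445

Let X = conversion of R (basis 1 mol R); extent of reaction ξ = X.
At extent ξ: n_R = 1 − X; n_M = 1 − X; n_Q = X.
n_T = Σnᵢ = 2 − X.
Mole fractions y_i = n_i/n_T; K_p = p_Q / (p_R p_M) with p_i = y_i·P.
Equating to 0.309 atm^-1 and solving on 0 < X < 1: X = 0.445.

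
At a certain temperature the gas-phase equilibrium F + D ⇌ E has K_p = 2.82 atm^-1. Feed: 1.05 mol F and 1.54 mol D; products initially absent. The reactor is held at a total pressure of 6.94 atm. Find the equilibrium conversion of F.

Take 1.05 mol F as basis and let X be its fractional conversion, so ξ = 1.05X.
Species balance: n_F = 1.05 − 1.05X; n_D = 1.54 − 1.05X; n_E = 1.05X.
Total moles n_T = 2.59 − 1.05X.
With p_i = (n_i/n_T)P, K_p = p_E / (p_F p_D).
Substituting and setting equal to 2.82 atm^-1 gives a polynomial in X; the root in (0,1) is X = 0.879.

X = 0.879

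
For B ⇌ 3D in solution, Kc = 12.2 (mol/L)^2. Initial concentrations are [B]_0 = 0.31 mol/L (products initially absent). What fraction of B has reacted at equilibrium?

Let X = conversion of B; extent ξ = 0.31·X mol/L.
Concentrations: [B] = 0.31 − 0.31X; [D] = 0.93X.
Kc = [D]^3 / ([B]).
Solving Kc = 12.2 for X ∈ (0,1): X = 0.863.

X = 0.863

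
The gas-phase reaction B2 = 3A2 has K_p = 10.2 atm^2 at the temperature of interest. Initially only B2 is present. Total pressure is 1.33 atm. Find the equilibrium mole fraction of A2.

Take 1 mol B2 as basis and let X be its fractional conversion, so ξ = X.
At extent ξ: n_B2 = 1 − X; n_A2 = 3X.
Total moles n_T = 1 + 2X.
y_i = n_i/n_T, p_i = y_i·P. K_p = p_A2^3 / (p_B2).
Equating to 10.2 atm^2 and solving on 0 < X < 1: X = 0.712.
Then n_A2 = 2.14, n_T = 2.42, so y_A2 = 0.881.

y_A2 = 0.881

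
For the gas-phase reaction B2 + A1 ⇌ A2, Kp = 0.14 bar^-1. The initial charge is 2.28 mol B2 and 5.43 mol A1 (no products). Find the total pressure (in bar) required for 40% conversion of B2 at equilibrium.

Take 2.28 mol B2 as basis and let X be its fractional conversion, so ξ = 2.28X.
Moles: n_B2 = 2.28 − 2.28X; n_A1 = 5.43 − 2.28X; n_A2 = 2.28X.
n_T = Σnᵢ = 7.71 − 2.28X.
Kp = p_A2 / (p_B2 p_A1) with p_i = (n_i/n_T)·P.
At X = 0.4: the mole-fraction product g(X) = Π y_i^ν_i = 1.003. Since Kp = g(X)·P^{-1}, P = (g/Kp)^(1/1) = (1.003/0.14)^(1/1) = 7.16 bar.

P = 7.16 bar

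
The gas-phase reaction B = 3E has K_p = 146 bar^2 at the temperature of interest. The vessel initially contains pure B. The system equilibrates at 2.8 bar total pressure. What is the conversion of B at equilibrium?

Take 1 mol B as basis and let X be its fractional conversion, so ξ = X.
Species balance: n_B = 1 − X; n_E = 3X.
Summing: n_T = 1 + 2X.
With p_i = (n_i/n_T)P, K_p = p_E^3 / (p_B).
Substituting and setting equal to 146 bar^2 gives a polynomial in X; the root in (0,1) is X = 0.872.

X = 0.872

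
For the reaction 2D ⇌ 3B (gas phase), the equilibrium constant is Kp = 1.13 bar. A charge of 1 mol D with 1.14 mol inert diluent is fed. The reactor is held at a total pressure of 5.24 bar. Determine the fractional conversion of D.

Let X = conversion of D (basis 1 mol D); extent of reaction ξ = 0.5X.
Species balance: n_D = 1 − X; n_B = 1.5X; n_I = 1.14 (inert).
Summing: n_T = 2.14 + 0.5X.
y_i = n_i/n_T, p_i = y_i·P. Kp = p_B^3 / (p_D^2).
Substituting and setting equal to 1.13 bar gives a polynomial in X; the root in (0,1) is X = 0.384.

X = 0.384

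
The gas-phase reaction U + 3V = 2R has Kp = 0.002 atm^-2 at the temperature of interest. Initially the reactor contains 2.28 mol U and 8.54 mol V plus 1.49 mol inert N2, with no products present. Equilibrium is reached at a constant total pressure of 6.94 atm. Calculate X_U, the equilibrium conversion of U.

X = 0.164

Basis: 2.28 mol U initially; let X = conversion of U. Extent ξ = 2.28X.
At extent ξ: n_U = 2.28 − 2.28X; n_V = 8.54 − 6.84X; n_R = 4.56X; n_I = 1.49 (inert).
n_T = Σnᵢ = 12.3 − 4.56X.
y_i = n_i/n_T, p_i = y_i·P. Kp = p_R^2 / (p_U p_V^3).
Equating to 0.002 atm^-2 and solving on 0 < X < 1: X = 0.164.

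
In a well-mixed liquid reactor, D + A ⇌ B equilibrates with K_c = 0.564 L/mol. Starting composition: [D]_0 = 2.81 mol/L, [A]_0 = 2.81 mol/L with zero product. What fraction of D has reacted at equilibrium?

X = 0.461

Let X = conversion of D; extent ξ = 2.81·X mol/L.
Concentrations: [D] = 2.81 − 2.81X; [A] = 2.81 − 2.81X; [B] = 2.81X.
K_c = [B] / ([D] [A]).
Equating to 0.564 L/mol: the physical root is X = 0.461.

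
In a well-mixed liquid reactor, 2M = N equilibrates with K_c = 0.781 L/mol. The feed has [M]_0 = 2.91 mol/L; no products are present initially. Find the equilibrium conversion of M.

Let X = conversion of M; extent ξ = 2.91X/2 mol/L.
Concentrations: [M] = 2.91 − 2.91X; [N] = 1.46X.
K_c = [N] / ([M]^2).
This equals 0.781 at X = 0.628 (the root in 0 < X < 1).

X = 0.628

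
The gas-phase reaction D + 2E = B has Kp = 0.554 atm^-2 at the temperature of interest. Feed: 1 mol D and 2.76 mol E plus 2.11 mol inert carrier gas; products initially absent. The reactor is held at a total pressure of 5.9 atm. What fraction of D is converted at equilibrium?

Let X = conversion of D (basis 1 mol D); extent of reaction ξ = X.
Mole table: n_D = 1 − X; n_E = 2.76 − 2X; n_B = X; n_I = 2.11 (inert).
Summing: n_T = 5.87 − 2X.
Mole fractions y_i = n_i/n_T; Kp = p_B / (p_D p_E^2) with p_i = y_i·P.
This yields a degree-3 equation in X; solving on (0,1), X = 0.659.

X = 0.659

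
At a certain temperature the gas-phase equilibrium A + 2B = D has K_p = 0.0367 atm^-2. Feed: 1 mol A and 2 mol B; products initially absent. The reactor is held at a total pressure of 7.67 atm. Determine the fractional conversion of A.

X = 0.393

Basis: 1 mol A initially; let X = conversion of A. Extent ξ = X.
Mole table: n_A = 1 − X; n_B = 2 − 2X; n_D = X.
n_T = Σnᵢ = 3 − 2X.
y_i = n_i/n_T, p_i = y_i·P. K_p = p_D / (p_A p_B^2).
Setting this equal to 0.0367 atm^-2 and taking the physical root (0 < X < 1) gives X = 0.393.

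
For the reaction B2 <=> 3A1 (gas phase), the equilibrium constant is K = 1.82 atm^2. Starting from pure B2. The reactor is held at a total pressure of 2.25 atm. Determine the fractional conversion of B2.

X = 0.286

Take 1 mol B2 as basis and let X be its fractional conversion, so ξ = X.
Mole table: n_B2 = 1 − X; n_A1 = 3X.
n_T = Σnᵢ = 1 + 2X.
y_i = n_i/n_T, p_i = y_i·P. K = p_A1^3 / (p_B2).
This yields a degree-3 equation in X; solving on (0,1), X = 0.286.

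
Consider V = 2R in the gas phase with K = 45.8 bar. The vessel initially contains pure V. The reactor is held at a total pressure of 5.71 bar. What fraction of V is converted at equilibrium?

Basis: 1 mol V initially; let X = conversion of V. Extent ξ = X.
At extent ξ: n_V = 1 − X; n_R = 2X.
n_T = Σnᵢ = 1 + X.
With p_i = (n_i/n_T)P, K = p_R^2 / (p_V).
Setting this equal to 45.8 bar and taking the physical root (0 < X < 1) gives X = 0.817.

X = 0.817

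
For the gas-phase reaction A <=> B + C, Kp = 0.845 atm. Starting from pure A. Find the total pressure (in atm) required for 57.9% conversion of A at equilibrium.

P = 1.68 atm

Take 1 mol A as basis and let X be its fractional conversion, so ξ = X.
At extent ξ: n_A = 1 − X; n_B = X; n_C = X.
Total moles n_T = 1 + X.
Kp = p_B p_C / (p_A) with p_i = (n_i/n_T)·P.
At X = 0.579: the mole-fraction product g(X) = Π y_i^ν_i = 0.5043. Since Kp = g(X)·P^{1}, P = (Kp/g)^(1/1) = (0.845/0.5043)^(1/1) = 1.68 atm.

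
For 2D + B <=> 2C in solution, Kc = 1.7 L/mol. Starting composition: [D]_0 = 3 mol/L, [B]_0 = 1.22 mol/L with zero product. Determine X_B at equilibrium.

Let X = conversion of B; extent ξ = 1.22·X mol/L.
Concentrations: [D] = 3 − 2.44X; [B] = 1.22 − 1.22X; [C] = 2.44X.
Kc = [C]^2 / ([D]^2 [B]).
Equating to 1.7 L/mol: the physical root is X = 0.590.

X = 0.590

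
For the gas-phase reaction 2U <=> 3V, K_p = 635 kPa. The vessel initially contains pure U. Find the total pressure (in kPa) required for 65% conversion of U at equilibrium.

Basis: 1 mol U initially; let X = conversion of U. Extent ξ = 0.5X.
Moles: n_U = 1 − X; n_V = 1.5X.
Total moles n_T = 1 + 0.5X.
K_p = p_V^3 / (p_U^2) with p_i = (n_i/n_T)·P.
At X = 0.65: the mole-fraction product g(X) = Π y_i^ν_i = 5.71. Since K_p = g(X)·P^{1}, P = (K_p/g)^(1/1) = (635/5.71)^(1/1) = 111 kPa.

P = 111 kPa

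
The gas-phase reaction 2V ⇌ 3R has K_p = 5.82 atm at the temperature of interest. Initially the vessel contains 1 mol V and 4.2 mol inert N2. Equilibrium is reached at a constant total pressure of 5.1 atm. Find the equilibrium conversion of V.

X = 0.632

Basis: 1 mol V initially; let X = conversion of V. Extent ξ = 0.5X.
Mole table: n_V = 1 − X; n_R = 1.5X; n_I = 4.2 (inert).
n_T = Σnᵢ = 5.2 + 0.5X.
y_i = n_i/n_T, p_i = y_i·P. K_p = p_R^3 / (p_V^2).
Equating to 5.82 atm and solving on 0 < X < 1: X = 0.632.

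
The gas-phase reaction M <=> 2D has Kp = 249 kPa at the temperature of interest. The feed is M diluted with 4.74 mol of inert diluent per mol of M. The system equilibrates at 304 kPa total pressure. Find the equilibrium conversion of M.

Let X = conversion of M (basis 1 mol M); extent of reaction ξ = X.
Moles: n_M = 1 − X; n_D = 2X; n_I = 4.74 (inert).
Total moles n_T = 5.74 + X.
y_i = n_i/n_T, p_i = y_i·P. Kp = p_D^2 / (p_M).
Setting this equal to 249 kPa and taking the physical root (0 < X < 1) gives X = 0.664.

X = 0.664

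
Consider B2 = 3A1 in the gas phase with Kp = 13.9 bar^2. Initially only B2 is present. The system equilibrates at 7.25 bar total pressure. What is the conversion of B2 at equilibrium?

Basis: 1 mol B2 initially; let X = conversion of B2. Extent ξ = X.
At extent ξ: n_B2 = 1 − X; n_A1 = 3X.
Summing: n_T = 1 + 2X.
With p_i = (n_i/n_T)P, Kp = p_A1^3 / (p_B2).
This yields a degree-3 equation in X; solving on (0,1), X = 0.255.

X = 0.255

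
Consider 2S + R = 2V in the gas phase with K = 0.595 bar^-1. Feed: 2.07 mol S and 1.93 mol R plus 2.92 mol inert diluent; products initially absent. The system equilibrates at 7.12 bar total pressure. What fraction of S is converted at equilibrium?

Basis: 2.07 mol S initially; let X = conversion of S. Extent ξ = 1.03X.
Moles: n_S = 2.07 − 2.07X; n_R = 1.93 − 1.03X; n_V = 2.07X; n_I = 2.92 (inert).
Total moles n_T = 6.92 − 1.03X.
Mole fractions y_i = n_i/n_T; K = p_V^2 / (p_S^2 p_R) with p_i = y_i·P.
Equating to 0.595 bar^-1 and solving on 0 < X < 1: X = 0.492.

X = 0.492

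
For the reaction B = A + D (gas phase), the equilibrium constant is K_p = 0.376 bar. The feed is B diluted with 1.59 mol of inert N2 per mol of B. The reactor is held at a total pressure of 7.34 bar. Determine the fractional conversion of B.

X = 0.319

Let X = conversion of B (basis 1 mol B); extent of reaction ξ = X.
Mole table: n_B = 1 − X; n_A = X; n_D = X; n_I = 1.59 (inert).
n_T = Σnᵢ = 2.59 + X.
y_i = n_i/n_T, p_i = y_i·P. K_p = p_A p_D / (p_B).
This yields a degree-2 equation in X; solving on (0,1), X = 0.319.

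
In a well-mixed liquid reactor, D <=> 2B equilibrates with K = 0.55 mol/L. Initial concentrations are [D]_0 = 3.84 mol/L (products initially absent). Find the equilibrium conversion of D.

Let X = conversion of D; extent ξ = 3.84·X mol/L.
Concentrations: [D] = 3.84 − 3.84X; [B] = 7.68X.
K = [B]^2 / ([D]).
Equating to 0.55 mol/L: the physical root is X = 0.172.

X = 0.172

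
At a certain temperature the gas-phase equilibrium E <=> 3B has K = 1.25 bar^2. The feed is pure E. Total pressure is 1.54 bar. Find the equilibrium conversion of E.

Let X = conversion of E (basis 1 mol E); extent of reaction ξ = X.
Mole table: n_E = 1 − X; n_B = 3X.
Total moles n_T = 1 + 2X.
Mole fractions y_i = n_i/n_T; K = p_B^3 / (p_E) with p_i = y_i·P.
This yields a degree-3 equation in X; solving on (0,1), X = 0.330.

X = 0.330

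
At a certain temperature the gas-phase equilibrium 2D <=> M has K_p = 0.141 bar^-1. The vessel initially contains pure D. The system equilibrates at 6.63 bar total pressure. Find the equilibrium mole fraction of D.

y_D = 0.630

Let X = conversion of D (basis 1 mol D); extent of reaction ξ = 0.5X.
Mole table: n_D = 1 − X; n_M = 0.5X.
Total moles n_T = 1 − 0.5X.
With p_i = (n_i/n_T)P, K_p = p_M / (p_D^2).
Equating to 0.141 bar^-1 and solving on 0 < X < 1: X = 0.541.
Then n_D = 0.459, n_T = 0.73, so y_D = 0.630.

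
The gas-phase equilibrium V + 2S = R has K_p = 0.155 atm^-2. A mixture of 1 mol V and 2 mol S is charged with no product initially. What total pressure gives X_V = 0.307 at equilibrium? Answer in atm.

Let X = conversion of V (basis 1 mol V); extent of reaction ξ = X.
Mole table: n_V = 1 − X; n_S = 2 − 2X; n_R = X.
Total moles n_T = 3 − 2X.
K_p = p_R / (p_V p_S^2) with p_i = (n_i/n_T)·P.
At X = 0.307: the mole-fraction product g(X) = Π y_i^ν_i = 1.313. Since K_p = g(X)·P^{-2}, P = (g/K_p)^(1/2) = (1.313/0.155)^(1/2) = 2.91 atm.

P = 2.91 atm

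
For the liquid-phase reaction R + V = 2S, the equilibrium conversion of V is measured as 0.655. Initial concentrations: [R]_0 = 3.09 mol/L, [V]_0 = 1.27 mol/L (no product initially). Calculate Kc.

Kc = 2.8

Let X = conversion of V.
Concentrations: [R] = 3.09 − 1.27X; [V] = 1.27 − 1.27X; [S] = 2.54X.
At X = 0.655: [R] = 2.26, [V] = 0.438, [S] = 1.66.
Kc = [S]^2 / ([R] [V]) = 2.8.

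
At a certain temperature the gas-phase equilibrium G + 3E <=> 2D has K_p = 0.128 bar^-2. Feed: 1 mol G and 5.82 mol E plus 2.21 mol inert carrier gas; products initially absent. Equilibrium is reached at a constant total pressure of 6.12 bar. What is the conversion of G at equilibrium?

Take 1 mol G as basis and let X be its fractional conversion, so ξ = X.
Mole table: n_G = 1 − X; n_E = 5.82 − 3X; n_D = 2X; n_I = 2.21 (inert).
Total moles n_T = 9.03 − 2X.
With p_i = (n_i/n_T)P, K_p = p_D^2 / (p_G p_E^3).
Setting this equal to 0.128 bar^-2 and taking the physical root (0 < X < 1) gives X = 0.645.

X = 0.645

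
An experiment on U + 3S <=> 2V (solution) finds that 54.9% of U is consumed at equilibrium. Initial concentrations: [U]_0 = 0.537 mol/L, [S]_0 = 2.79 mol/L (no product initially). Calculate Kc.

Let X = conversion of U.
Concentrations: [U] = 0.537 − 0.537X; [S] = 2.79 − 1.61X; [V] = 1.07X.
At X = 0.549: [U] = 0.242, [S] = 1.91, [V] = 0.59.
Kc = [V]^2 / ([U] [S]^3) = 0.207 (mol/L)^-2.

Kc = 0.207 (mol/L)^-2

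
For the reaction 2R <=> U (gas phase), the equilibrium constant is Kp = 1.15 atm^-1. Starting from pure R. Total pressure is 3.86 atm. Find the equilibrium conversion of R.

Let X = conversion of R (basis 1 mol R); extent of reaction ξ = 0.5X.
Mole table: n_R = 1 − X; n_U = 0.5X.
Summing: n_T = 1 − 0.5X.
y_i = n_i/n_T, p_i = y_i·P. Kp = p_U / (p_R^2).
Equating to 1.15 atm^-1 and solving on 0 < X < 1: X = 0.769.

X = 0.769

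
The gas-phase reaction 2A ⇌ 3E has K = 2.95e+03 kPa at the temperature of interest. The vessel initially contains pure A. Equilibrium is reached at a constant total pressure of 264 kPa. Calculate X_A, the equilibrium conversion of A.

X = 0.715

Let X = conversion of A (basis 1 mol A); extent of reaction ξ = 0.5X.
Species balance: n_A = 1 − X; n_E = 1.5X.
Summing: n_T = 1 + 0.5X.
With p_i = (n_i/n_T)P, K = p_E^3 / (p_A^2).
Setting this equal to 2.95e+03 kPa and taking the physical root (0 < X < 1) gives X = 0.715.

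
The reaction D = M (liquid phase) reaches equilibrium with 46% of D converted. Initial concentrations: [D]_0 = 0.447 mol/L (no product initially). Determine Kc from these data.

Kc = 0.852

Let X = conversion of D.
Concentrations: [D] = 0.447 − 0.447X; [M] = 0.447X.
At X = 0.46: [D] = 0.241, [M] = 0.206.
Kc = [M] / ([D]) = 0.852.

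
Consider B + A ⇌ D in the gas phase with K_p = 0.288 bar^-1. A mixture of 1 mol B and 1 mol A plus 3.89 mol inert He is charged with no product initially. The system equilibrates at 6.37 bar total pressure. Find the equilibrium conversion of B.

Let X = conversion of B (basis 1 mol B); extent of reaction ξ = X.
Species balance: n_B = 1 − X; n_A = 1 − X; n_D = X; n_I = 3.89 (inert).
Total moles n_T = 5.89 − X.
Mole fractions y_i = n_i/n_T; K_p = p_D / (p_B p_A) with p_i = y_i·P.
Setting this equal to 0.288 bar^-1 and taking the physical root (0 < X < 1) gives X = 0.204.

X = 0.204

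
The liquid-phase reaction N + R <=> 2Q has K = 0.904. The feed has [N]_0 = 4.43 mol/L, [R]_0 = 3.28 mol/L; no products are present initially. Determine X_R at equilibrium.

X = 0.372

Let X = conversion of R; extent ξ = 3.28·X mol/L.
Concentrations: [N] = 4.43 − 3.28X; [R] = 3.28 − 3.28X; [Q] = 6.56X.
K = [Q]^2 / ([N] [R]).
Setting equal to 0.904 and solving for X on (0,1) gives X = 0.372.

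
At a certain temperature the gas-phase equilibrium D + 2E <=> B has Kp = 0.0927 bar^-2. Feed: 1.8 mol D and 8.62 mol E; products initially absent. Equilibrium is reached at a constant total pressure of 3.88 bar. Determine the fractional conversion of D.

X = 0.468

Let X = conversion of D (basis 1.8 mol D); extent of reaction ξ = 1.8X.
At extent ξ: n_D = 1.8 − 1.8X; n_E = 8.62 − 3.6X; n_B = 1.8X.
Total moles n_T = 10.4 − 3.6X.
Mole fractions y_i = n_i/n_T; Kp = p_B / (p_D p_E^2) with p_i = y_i·P.
Setting this equal to 0.0927 bar^-2 and taking the physical root (0 < X < 1) gives X = 0.468.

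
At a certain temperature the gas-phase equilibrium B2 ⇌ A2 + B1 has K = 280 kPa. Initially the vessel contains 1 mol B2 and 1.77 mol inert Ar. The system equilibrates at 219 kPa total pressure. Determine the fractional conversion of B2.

Basis: 1 mol B2 initially; let X = conversion of B2. Extent ξ = X.
Species balance: n_B2 = 1 − X; n_A2 = X; n_B1 = X; n_I = 1.77 (inert).
Summing: n_T = 2.77 + X.
Mole fractions y_i = n_i/n_T; K = p_A2 p_B1 / (p_B2) with p_i = y_i·P.
Setting this equal to 280 kPa and taking the physical root (0 < X < 1) gives X = 0.845.

X = 0.845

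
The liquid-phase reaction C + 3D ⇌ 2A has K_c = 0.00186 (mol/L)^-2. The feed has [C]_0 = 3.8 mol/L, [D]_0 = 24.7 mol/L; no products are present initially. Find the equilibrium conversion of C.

Let X = conversion of C; extent ξ = 3.8·X mol/L.
Concentrations: [C] = 3.8 − 3.8X; [D] = 24.7 − 11.4X; [A] = 7.6X.
K_c = [A]^2 / ([C] [D]^3).
Solving K_c = 0.00186 for X ∈ (0,1): X = 0.567.

X = 0.567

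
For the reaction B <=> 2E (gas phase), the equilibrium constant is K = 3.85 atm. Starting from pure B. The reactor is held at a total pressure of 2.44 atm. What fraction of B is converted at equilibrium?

Basis: 1 mol B initially; let X = conversion of B. Extent ξ = X.
Moles: n_B = 1 − X; n_E = 2X.
n_T = Σnᵢ = 1 + X.
y_i = n_i/n_T, p_i = y_i·P. K = p_E^2 / (p_B).
This yields a degree-2 equation in X; solving on (0,1), X = 0.532.

X = 0.532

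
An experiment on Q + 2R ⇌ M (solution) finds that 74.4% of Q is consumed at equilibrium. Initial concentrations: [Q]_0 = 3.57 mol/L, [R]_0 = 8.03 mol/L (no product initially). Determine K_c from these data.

K_c = 0.393 (mol/L)^-2

Let X = conversion of Q.
Concentrations: [Q] = 3.57 − 3.57X; [R] = 8.03 − 7.14X; [M] = 3.57X.
At X = 0.744: [Q] = 0.914, [R] = 2.72, [M] = 2.66.
K_c = [M] / ([Q] [R]^2) = 0.393 (mol/L)^-2.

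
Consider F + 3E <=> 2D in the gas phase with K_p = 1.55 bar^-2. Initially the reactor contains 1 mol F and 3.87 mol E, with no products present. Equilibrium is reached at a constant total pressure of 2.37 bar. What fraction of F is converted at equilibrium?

X = 0.650

Let X = conversion of F (basis 1 mol F); extent of reaction ξ = X.
At extent ξ: n_F = 1 − X; n_E = 3.87 − 3X; n_D = 2X.
Total moles n_T = 4.87 − 2X.
With p_i = (n_i/n_T)P, K_p = p_D^2 / (p_F p_E^3).
This yields a degree-4 equation in X; solving on (0,1), X = 0.650.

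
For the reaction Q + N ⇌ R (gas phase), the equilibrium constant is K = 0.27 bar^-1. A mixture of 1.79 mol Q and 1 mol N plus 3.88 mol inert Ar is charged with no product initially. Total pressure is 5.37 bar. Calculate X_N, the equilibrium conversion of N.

X = 0.257

Basis: 1 mol N initially; let X = conversion of N. Extent ξ = X.
At extent ξ: n_Q = 1.79 − X; n_N = 1 − X; n_R = X; n_I = 3.88 (inert).
Total moles n_T = 6.67 − X.
With p_i = (n_i/n_T)P, K = p_R / (p_Q p_N).
Setting this equal to 0.27 bar^-1 and taking the physical root (0 < X < 1) gives X = 0.257.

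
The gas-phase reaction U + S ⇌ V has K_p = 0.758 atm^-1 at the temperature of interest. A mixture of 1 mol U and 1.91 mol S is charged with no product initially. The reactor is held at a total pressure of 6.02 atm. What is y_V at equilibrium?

y_V = 0.325

Let X = conversion of U (basis 1 mol U); extent of reaction ξ = X.
At extent ξ: n_U = 1 − X; n_S = 1.91 − X; n_V = X.
Total moles n_T = 2.91 − X.
Mole fractions y_i = n_i/n_T; K_p = p_V / (p_U p_S) with p_i = y_i·P.
This yields a degree-2 equation in X; solving on (0,1), X = 0.713.
Then n_V = 0.713, n_T = 2.2, so y_V = 0.325.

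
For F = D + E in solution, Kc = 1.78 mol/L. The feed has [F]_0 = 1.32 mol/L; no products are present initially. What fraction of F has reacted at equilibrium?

X = 0.669

Let X = conversion of F; extent ξ = 1.32·X mol/L.
Concentrations: [F] = 1.32 − 1.32X; [D] = 1.32X; [E] = 1.32X.
Kc = [D] [E] / ([F]).
This equals 1.78 at X = 0.669 (the root in 0 < X < 1).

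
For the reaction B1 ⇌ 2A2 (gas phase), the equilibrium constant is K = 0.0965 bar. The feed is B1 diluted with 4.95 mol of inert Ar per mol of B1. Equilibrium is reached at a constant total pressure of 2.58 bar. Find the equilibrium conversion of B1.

X = 0.213

Basis: 1 mol B1 initially; let X = conversion of B1. Extent ξ = X.
Moles: n_B1 = 1 − X; n_A2 = 2X; n_I = 4.95 (inert).
Total moles n_T = 5.95 + X.
With p_i = (n_i/n_T)P, K = p_A2^2 / (p_B1).
Equating to 0.0965 bar and solving on 0 < X < 1: X = 0.213.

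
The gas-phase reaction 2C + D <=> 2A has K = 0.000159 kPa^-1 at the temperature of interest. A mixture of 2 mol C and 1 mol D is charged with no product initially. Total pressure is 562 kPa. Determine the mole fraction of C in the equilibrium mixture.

Take 2 mol C as basis and let X be its fractional conversion, so ξ = X.
At extent ξ: n_C = 2 − 2X; n_D = 1 − X; n_A = 2X.
Summing: n_T = 3 − X.
Mole fractions y_i = n_i/n_T; K = p_A^2 / (p_C^2 p_D) with p_i = y_i·P.
This yields a degree-3 equation in X; solving on (0,1), X = 0.141.
Then n_C = 1.72, n_T = 2.86, so y_C = 0.601.

y_C = 0.601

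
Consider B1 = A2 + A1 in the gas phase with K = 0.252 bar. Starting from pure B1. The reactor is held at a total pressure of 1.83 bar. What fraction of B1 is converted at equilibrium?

X = 0.348

Basis: 1 mol B1 initially; let X = conversion of B1. Extent ξ = X.
Mole table: n_B1 = 1 − X; n_A2 = X; n_A1 = X.
Summing: n_T = 1 + X.
y_i = n_i/n_T, p_i = y_i·P. K = p_A2 p_A1 / (p_B1).
This yields a degree-2 equation in X; solving on (0,1), X = 0.348.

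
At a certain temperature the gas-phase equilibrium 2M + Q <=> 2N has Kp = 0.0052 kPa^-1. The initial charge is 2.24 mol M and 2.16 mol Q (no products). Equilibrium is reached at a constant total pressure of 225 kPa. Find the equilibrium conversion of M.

Basis: 2.24 mol M initially; let X = conversion of M. Extent ξ = 1.12X.
At extent ξ: n_M = 2.24 − 2.24X; n_Q = 2.16 − 1.12X; n_N = 2.24X.
Summing: n_T = 4.4 − 1.12X.
y_i = n_i/n_T, p_i = y_i·P. Kp = p_N^2 / (p_M^2 p_Q).
Substituting and setting equal to 0.0052 kPa^-1 gives a polynomial in X; the root in (0,1) is X = 0.415.

X = 0.415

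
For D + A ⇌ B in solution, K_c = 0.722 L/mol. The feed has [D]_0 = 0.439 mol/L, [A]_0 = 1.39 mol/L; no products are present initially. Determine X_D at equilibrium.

Let X = conversion of D; extent ξ = 0.439·X mol/L.
Concentrations: [D] = 0.439 − 0.439X; [A] = 1.39 − 0.439X; [B] = 0.439X.
K_c = [B] / ([D] [A]).
Setting equal to 0.722 and solving for X on (0,1) gives X = 0.462.

X = 0.462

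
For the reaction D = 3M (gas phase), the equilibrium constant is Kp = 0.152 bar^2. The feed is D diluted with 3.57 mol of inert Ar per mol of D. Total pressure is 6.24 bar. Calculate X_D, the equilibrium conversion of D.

Take 1 mol D as basis and let X be its fractional conversion, so ξ = X.
Mole table: n_D = 1 − X; n_M = 3X; n_I = 3.57 (inert).
Total moles n_T = 4.57 + 2X.
y_i = n_i/n_T, p_i = y_i·P. Kp = p_M^3 / (p_D).
Setting this equal to 0.152 bar^2 and taking the physical root (0 < X < 1) gives X = 0.143.

X = 0.143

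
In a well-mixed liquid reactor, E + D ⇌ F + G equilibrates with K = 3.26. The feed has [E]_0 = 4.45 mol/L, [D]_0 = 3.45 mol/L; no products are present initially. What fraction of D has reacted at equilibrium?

X = 0.720

Let X = conversion of D; extent ξ = 3.45·X mol/L.
Concentrations: [E] = 4.45 − 3.45X; [D] = 3.45 − 3.45X; [F] = 3.45X; [G] = 3.45X.
K = [F] [G] / ([E] [D]).
Setting equal to 3.26 and solving for X on (0,1) gives X = 0.720.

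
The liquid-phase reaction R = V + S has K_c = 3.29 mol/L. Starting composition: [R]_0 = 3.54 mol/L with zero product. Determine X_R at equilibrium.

Let X = conversion of R; extent ξ = 3.54·X mol/L.
Concentrations: [R] = 3.54 − 3.54X; [V] = 3.54X; [S] = 3.54X.
K_c = [V] [S] / ([R]).
Equating to 3.29 mol/L: the physical root is X = 0.606.

X = 0.606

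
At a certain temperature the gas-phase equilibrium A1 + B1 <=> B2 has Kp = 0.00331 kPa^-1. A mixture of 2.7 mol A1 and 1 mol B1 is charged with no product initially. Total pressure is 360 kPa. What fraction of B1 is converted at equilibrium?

X = 0.452

Basis: 1 mol B1 initially; let X = conversion of B1. Extent ξ = X.
Species balance: n_A1 = 2.7 − X; n_B1 = 1 − X; n_B2 = X.
Summing: n_T = 3.7 − X.
y_i = n_i/n_T, p_i = y_i·P. Kp = p_B2 / (p_A1 p_B1).
Equating to 0.00331 kPa^-1 and solving on 0 < X < 1: X = 0.452.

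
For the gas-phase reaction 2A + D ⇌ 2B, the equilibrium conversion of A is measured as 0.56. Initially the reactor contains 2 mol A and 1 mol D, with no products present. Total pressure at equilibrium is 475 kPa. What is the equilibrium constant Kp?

Take 2 mol A as basis and let X be its fractional conversion, so ξ = X.
Mole table: n_A = 2 − 2X; n_D = 1 − X; n_B = 2X.
Total moles n_T = 3 − X.
At X = 0.56: n_A = 0.88, n_D = 0.44, n_B = 1.12, n_T = 2.44.
p_i = (n_i/n_T)·P. Kp = p_B^2 / (p_A^2 p_D) = 0.0189 kPa^-1.

Kp = 0.0189 kPa^-1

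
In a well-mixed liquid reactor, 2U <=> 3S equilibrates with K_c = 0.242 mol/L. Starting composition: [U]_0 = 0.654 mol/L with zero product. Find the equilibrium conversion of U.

X = 0.357

Let X = conversion of U; extent ξ = 0.654X/2 mol/L.
Concentrations: [U] = 0.654 − 0.654X; [S] = 0.981X.
K_c = [S]^3 / ([U]^2).
Solving K_c = 0.242 for X ∈ (0,1): X = 0.357.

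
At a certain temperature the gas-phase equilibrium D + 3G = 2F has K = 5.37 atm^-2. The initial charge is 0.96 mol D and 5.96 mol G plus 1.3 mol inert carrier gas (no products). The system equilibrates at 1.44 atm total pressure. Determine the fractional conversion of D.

X = 0.799

Take 0.96 mol D as basis and let X be its fractional conversion, so ξ = 0.96X.
Moles: n_D = 0.96 − 0.96X; n_G = 5.96 − 2.88X; n_F = 1.92X; n_I = 1.3 (inert).
Summing: n_T = 8.22 − 1.92X.
Mole fractions y_i = n_i/n_T; K = p_F^2 / (p_D p_G^3) with p_i = y_i·P.
Substituting and setting equal to 5.37 atm^-2 gives a polynomial in X; the root in (0,1) is X = 0.799.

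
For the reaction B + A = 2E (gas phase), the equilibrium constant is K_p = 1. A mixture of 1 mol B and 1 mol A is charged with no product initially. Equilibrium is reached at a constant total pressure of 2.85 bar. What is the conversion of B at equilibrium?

X = 0.333

Take 1 mol B as basis and let X be its fractional conversion, so ξ = X.
Moles: n_B = 1 − X; n_A = 1 − X; n_E = 2X.
n_T stays at 2 (no change in mole number).
With p_i = (n_i/n_T)P, K_p = p_E^2 / (p_B p_A).
Equating to 1 and solving on 0 < X < 1: X = 0.333.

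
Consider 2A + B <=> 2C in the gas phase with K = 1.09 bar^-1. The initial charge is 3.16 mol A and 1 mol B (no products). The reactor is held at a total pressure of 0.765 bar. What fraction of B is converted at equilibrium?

Take 1 mol B as basis and let X be its fractional conversion, so ξ = X.
Mole table: n_A = 3.16 − 2X; n_B = 1 − X; n_C = 2X.
Summing: n_T = 4.16 − X.
Mole fractions y_i = n_i/n_T; K = p_C^2 / (p_A^2 p_B) with p_i = y_i·P.
Substituting and setting equal to 1.09 bar^-1 gives a polynomial in X; the root in (0,1) is X = 0.418.

X = 0.418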